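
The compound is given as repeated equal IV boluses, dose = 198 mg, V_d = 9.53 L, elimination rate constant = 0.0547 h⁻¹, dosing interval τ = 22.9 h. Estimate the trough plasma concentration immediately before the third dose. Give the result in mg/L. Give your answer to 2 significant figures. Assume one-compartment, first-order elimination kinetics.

7.6 mg/L

C₀ per dose = Dose / Vd = 198 / 9.53 = 20.78 mg/L
Fraction remaining after one interval: r = e^(−kτ) = e^(−0.05470 × 22.9) = 0.2858
Before dose 3, 2 doses have been given (aged 1τ, 2τ).
C_trough = C₀ × (r + r²) = 20.78 × (0.2858 + 0.08168) = 7.636 mg/L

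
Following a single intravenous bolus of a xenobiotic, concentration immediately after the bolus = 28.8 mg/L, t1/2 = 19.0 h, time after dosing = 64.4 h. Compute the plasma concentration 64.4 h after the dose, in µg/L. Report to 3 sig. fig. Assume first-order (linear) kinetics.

2750 µg/L

k = ln2 / t½ = 0.693147 / 19.0 = 0.03648 h⁻¹
C = C₀ · e^(−k·t) = 28.80 × e^(−0.03648 × 64.4)
  = 28.80 × 0.09543 = 2.748 mg/L
Convert: 2.748 mg/L × 1000 = 2748 µg/L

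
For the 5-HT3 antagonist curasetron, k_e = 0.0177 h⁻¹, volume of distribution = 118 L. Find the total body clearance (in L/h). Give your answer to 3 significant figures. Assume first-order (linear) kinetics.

CL = k × Vd = 0.0177 × 118 = 2.089 L/h

2.09 L/h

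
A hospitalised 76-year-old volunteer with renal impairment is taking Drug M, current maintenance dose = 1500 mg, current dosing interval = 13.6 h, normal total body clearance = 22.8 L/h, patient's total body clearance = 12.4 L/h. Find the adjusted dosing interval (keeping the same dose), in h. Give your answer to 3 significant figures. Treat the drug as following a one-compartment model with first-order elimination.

To keep the same average steady-state level, dosing rate must scale with clearance.
CL ratio = 12.4 / 22.8 = 0.5439
New interval (same dose) = 13.6 / 0.5439 = 25.00 h

25.0 h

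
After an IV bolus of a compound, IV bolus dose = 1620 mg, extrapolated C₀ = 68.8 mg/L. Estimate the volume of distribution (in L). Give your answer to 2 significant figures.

24 L

Vd = Dose / C₀ = 1620 / 68.8 = 23.55 L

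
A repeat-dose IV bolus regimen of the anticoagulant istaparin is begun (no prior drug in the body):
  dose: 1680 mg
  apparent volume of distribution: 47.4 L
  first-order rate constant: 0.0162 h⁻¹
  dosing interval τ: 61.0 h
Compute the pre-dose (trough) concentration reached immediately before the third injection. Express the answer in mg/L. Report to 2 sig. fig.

C₀ per dose = Dose / Vd = 1680 / 47.4 = 35.44 mg/L
Fraction remaining after one interval: r = e^(−kτ) = e^(−0.01620 × 61.0) = 0.3722
Before dose 3, 2 doses have been given (aged 1τ, 2τ).
C_trough = C₀ × (r + r²) = 35.44 × (0.3722 + 0.1385) = 18.10 mg/L

18 mg/L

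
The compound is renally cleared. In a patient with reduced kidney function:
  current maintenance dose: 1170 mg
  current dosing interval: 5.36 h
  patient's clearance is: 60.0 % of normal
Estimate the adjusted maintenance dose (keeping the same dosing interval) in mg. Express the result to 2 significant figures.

700 mg

To keep the same average steady-state level, dosing rate must scale with clearance.
CL ratio = 60.0 / 100 = 0.6000
New dose (same interval) = 1170 × 0.6000 = 702.0 mg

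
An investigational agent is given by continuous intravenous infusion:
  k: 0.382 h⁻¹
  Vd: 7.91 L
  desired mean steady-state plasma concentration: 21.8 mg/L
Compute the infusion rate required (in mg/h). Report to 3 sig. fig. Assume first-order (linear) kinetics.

65.9 mg/h

CL = k × Vd = 0.3820 × 7.91 = 3.022 L/h
At steady state, infusion rate R₀ = Css × CL = 21.8 × 3.022 = 65.88 mg/h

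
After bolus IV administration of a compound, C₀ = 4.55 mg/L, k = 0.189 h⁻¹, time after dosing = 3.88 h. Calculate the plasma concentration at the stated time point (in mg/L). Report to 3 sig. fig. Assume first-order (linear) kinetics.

C = C₀ · e^(−k·t) = 4.550 × e^(−0.1890 × 3.88)
  = 4.550 × 0.4803 = 2.185 mg/L

2.19 mg/L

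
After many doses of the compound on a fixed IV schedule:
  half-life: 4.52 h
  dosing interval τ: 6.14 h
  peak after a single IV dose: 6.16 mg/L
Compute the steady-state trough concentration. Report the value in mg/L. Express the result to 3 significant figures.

3.94 mg/L

k = ln2 / t½ = 0.693147 / 4.52 = 0.1534 h⁻¹
e^(−kτ) = e^(−0.1534 × 6.14) = 0.3899
Accumulation ratio R = 1 / (1 − e^(−kτ)) = 1 / (1 − 0.3899) = 1.639
Steady-state trough = C₀ × R × e^(−kτ) = 6.16 × 1.639 × 0.3899 = 3.937 mg/L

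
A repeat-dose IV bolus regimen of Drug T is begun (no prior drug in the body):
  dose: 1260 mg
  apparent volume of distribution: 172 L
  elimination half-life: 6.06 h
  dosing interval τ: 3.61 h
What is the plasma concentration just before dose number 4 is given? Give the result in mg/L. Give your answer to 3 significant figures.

C₀ per dose = Dose / Vd = 1260 / 172 = 7.326 mg/L
k = ln2 / t½ = 0.693147 / 6.06 = 0.1144 h⁻¹
Fraction remaining after one interval: r = e^(−kτ) = e^(−0.1144 × 3.61) = 0.6617
Before dose 4, 3 doses have been given (aged 1τ, 2τ, 3τ).
C_trough = C₀ × (r + r² + … + r^3) = C₀ × r(1−r^3)/(1−r)
        = 7.326 × 0.6617 × (1 − 0.2897) / (1 − 0.6617) = 10.18 mg/L

10.2 mg/L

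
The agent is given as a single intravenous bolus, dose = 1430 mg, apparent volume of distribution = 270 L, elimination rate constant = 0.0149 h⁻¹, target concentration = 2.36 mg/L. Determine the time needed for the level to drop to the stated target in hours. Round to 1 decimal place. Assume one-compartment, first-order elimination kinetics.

C₀ = Dose / Vd = 1430 / 270 = 5.296 mg/L
t = ln(C₀ / C) / k = ln(5.296 / 2.36) / 0.01490
  = ln(2.244) / 0.01490 = 0.8083 / 0.01490 = 54.25 h

54.3 h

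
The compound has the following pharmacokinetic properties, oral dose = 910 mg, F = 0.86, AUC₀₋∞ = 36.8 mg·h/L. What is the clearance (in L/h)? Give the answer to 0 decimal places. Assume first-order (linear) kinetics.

21 L/h

CL = F·Dose / AUC = 0.86 × 910 / 36.8 = 21.27 L/h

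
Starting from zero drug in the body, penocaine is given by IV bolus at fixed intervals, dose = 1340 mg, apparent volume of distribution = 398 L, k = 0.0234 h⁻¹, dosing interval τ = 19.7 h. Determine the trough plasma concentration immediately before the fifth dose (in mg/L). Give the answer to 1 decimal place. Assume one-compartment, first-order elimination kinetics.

C₀ per dose = Dose / Vd = 1340 / 398 = 3.367 mg/L
Fraction remaining after one interval: r = e^(−kτ) = e^(−0.02340 × 19.7) = 0.6307
Before dose 5, 4 doses have been given (aged 1τ, 2τ, 3τ, 4τ).
C_trough = C₀ × (r + r² + … + r^4) = C₀ × r(1−r^4)/(1−r)
        = 3.367 × 0.6307 × (1 − 0.1582) / (1 − 0.6307) = 4.841 mg/L

4.8 mg/L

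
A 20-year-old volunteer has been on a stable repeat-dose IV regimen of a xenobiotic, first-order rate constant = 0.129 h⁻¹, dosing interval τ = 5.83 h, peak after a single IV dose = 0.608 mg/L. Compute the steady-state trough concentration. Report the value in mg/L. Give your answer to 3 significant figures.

0.542 mg/L

e^(−kτ) = e^(−0.1290 × 5.83) = 0.4714
Accumulation ratio R = 1 / (1 − e^(−kτ)) = 1 / (1 − 0.4714) = 1.892
Steady-state trough = C₀ × R × e^(−kτ) = 0.608 × 1.892 × 0.4714 = 0.5423 mg/L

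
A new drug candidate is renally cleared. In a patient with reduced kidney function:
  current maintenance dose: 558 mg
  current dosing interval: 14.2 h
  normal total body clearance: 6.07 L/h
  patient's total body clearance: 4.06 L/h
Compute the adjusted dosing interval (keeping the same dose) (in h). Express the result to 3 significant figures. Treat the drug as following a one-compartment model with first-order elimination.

21.2 h

To keep the same average steady-state level, dosing rate must scale with clearance.
CL ratio = 4.06 / 6.07 = 0.6689
New interval (same dose) = 14.2 / 0.6689 = 21.23 h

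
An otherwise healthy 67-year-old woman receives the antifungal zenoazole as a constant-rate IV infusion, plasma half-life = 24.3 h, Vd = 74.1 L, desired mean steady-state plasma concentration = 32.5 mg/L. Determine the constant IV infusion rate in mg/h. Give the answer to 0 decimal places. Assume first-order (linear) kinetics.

k = ln2 / t½ = 0.693147 / 24.3 = 0.02852 h⁻¹
CL = k × Vd = 0.02852 × 74.1 = 2.113 L/h
At steady state, infusion rate R₀ = Css × CL = 32.5 × 2.113 = 68.67 mg/h

69 mg/h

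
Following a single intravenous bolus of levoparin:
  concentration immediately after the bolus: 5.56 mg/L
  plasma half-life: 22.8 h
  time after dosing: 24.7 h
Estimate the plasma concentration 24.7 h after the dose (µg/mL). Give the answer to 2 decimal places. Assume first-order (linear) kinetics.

k = ln2 / t½ = 0.693147 / 22.8 = 0.03040 h⁻¹
C = C₀ · e^(−k·t) = 5.560 × e^(−0.03040 × 24.7)
  = 5.560 × 0.4720 = 2.624 mg/L
(2.624 mg/L = 2.624 µg/mL)

2.62 µg/mL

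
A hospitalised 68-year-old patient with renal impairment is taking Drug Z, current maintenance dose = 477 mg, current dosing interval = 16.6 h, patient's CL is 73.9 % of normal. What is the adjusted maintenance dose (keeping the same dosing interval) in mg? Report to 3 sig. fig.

To keep the same average steady-state level, dosing rate must scale with clearance.
CL ratio = 73.9 / 100 = 0.7390
New dose (same interval) = 477 × 0.7390 = 352.5 mg

353 mg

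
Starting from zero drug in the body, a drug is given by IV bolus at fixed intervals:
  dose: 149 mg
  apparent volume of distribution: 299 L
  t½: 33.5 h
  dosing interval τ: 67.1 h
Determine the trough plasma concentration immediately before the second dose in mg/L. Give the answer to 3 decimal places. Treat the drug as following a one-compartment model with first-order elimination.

C₀ per dose = Dose / Vd = 149 / 299 = 0.4983 mg/L
k = ln2 / t½ = 0.693147 / 33.5 = 0.02069 h⁻¹
Fraction remaining after one interval: r = e^(−kτ) = e^(−0.02069 × 67.1) = 0.2495
Before dose 2, 1 dose has been given (aged 1τ).
C_trough = C₀ × r = 0.4983 × 0.2495 = 0.1243 mg/L

0.124 mg/L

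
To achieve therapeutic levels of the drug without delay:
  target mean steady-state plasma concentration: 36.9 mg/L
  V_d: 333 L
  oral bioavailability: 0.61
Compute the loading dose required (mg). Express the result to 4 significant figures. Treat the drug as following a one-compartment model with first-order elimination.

LD = Css × Vd / F = 36.9 × 333 / 0.61 = 20140 mg

20140 mg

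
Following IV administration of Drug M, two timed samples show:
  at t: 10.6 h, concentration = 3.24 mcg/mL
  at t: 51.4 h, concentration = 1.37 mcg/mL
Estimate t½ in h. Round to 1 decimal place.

k = ln(C₁/C₂) / (t₂ − t₁) = ln(3.24/1.37) / (51.4 − 10.6)
  = 0.8608 / 40.80 = 0.02110 h⁻¹
t½ = ln2 / k = 0.693147 / 0.02110 = 32.85 h

32.9 h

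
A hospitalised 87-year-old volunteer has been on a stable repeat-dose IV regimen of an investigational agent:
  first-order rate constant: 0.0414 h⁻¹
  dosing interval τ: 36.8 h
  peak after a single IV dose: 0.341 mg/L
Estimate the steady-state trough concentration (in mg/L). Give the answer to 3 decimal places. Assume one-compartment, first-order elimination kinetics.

e^(−kτ) = e^(−0.04140 × 36.8) = 0.2179
Accumulation ratio R = 1 / (1 − e^(−kτ)) = 1 / (1 − 0.2179) = 1.279
Steady-state trough = C₀ × R × e^(−kτ) = 0.341 × 1.279 × 0.2179 = 0.09503 mg/L

0.095 mg/L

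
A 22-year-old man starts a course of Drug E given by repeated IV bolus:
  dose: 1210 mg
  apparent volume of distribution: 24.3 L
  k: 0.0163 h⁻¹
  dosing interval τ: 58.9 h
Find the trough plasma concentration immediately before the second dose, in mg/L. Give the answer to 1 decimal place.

19.1 mg/L

C₀ per dose = Dose / Vd = 1210 / 24.3 = 49.79 mg/L
Fraction remaining after one interval: r = e^(−kτ) = e^(−0.01630 × 58.9) = 0.3829
Before dose 2, 1 dose has been given (aged 1τ).
C_trough = C₀ × r = 49.79 × 0.3829 = 19.06 mg/L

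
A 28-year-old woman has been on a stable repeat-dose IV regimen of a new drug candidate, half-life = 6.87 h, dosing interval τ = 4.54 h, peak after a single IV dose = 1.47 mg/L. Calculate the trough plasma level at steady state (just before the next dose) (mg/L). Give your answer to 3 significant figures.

k = ln2 / t½ = 0.693147 / 6.87 = 0.1009 h⁻¹
e^(−kτ) = e^(−0.1009 × 4.54) = 0.6325
Accumulation ratio R = 1 / (1 − e^(−kτ)) = 1 / (1 − 0.6325) = 2.721
Steady-state trough = C₀ × R × e^(−kτ) = 1.47 × 2.721 × 0.6325 = 2.530 mg/L

2.53 mg/L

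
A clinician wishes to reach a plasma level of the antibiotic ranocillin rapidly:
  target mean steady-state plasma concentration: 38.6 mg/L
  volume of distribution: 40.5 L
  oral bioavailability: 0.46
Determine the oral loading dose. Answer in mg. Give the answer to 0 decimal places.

3398 mg

LD = Css × Vd / F = 38.6 × 40.5 / 0.46 = 3398 mg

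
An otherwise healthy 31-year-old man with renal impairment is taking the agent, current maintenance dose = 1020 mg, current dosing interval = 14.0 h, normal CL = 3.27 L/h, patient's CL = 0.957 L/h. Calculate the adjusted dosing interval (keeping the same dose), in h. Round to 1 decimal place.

To keep the same average steady-state level, dosing rate must scale with clearance.
CL ratio = 0.957 / 3.27 = 0.2927
New interval (same dose) = 14.0 / 0.2927 = 47.83 h

47.8 h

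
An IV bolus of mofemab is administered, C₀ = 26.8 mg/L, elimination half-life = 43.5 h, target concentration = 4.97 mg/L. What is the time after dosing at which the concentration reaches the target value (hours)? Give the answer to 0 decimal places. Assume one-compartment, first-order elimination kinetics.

106 h

k = ln2 / t½ = 0.693147 / 43.5 = 0.01593 h⁻¹
t = ln(C₀ / C) / k = ln(26.80 / 4.97) / 0.01593
  = ln(5.392) / 0.01593 = 1.685 / 0.01593 = 105.8 h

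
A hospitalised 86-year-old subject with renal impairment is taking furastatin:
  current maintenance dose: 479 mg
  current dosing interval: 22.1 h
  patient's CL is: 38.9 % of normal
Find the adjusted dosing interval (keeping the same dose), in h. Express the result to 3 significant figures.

56.8 h

To keep the same average steady-state level, dosing rate must scale with clearance.
CL ratio = 38.9 / 100 = 0.3890
New interval (same dose) = 22.1 / 0.3890 = 56.81 h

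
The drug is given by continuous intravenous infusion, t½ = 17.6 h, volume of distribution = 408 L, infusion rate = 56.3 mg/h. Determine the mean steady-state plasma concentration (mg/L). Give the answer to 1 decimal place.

3.5 mg/L

k = ln2 / t½ = 0.693147 / 17.6 = 0.03938 h⁻¹
CL = k × Vd = 0.03938 × 408 = 16.07 L/h
At steady state Css = R₀ / CL = 56.3 / 16.07 = 3.503 mg/L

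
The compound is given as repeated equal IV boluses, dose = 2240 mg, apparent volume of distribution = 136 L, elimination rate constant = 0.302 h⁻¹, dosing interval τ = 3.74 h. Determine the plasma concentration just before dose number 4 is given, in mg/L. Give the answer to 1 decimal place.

C₀ per dose = Dose / Vd = 2240 / 136 = 16.47 mg/L
Fraction remaining after one interval: r = e^(−kτ) = e^(−0.3020 × 3.74) = 0.3232
Before dose 4, 3 doses have been given (aged 1τ, 2τ, 3τ).
C_trough = C₀ × (r + r² + … + r^3) = C₀ × r(1−r^3)/(1−r)
        = 16.47 × 0.3232 × (1 − 0.03376) / (1 − 0.3232) = 7.600 mg/L

7.6 mg/L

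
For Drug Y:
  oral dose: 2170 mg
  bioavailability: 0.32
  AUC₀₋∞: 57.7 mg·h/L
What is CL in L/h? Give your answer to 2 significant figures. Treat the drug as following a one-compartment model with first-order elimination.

12 L/h

CL = F·Dose / AUC = 0.32 × 2170 / 57.7 = 12.03 L/h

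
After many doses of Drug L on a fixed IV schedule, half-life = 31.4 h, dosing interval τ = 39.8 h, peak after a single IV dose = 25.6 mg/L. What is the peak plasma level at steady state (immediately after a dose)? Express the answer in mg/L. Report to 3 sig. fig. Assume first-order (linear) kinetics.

k = ln2 / t½ = 0.693147 / 31.4 = 0.02207 h⁻¹
e^(−kτ) = e^(−0.02207 × 39.8) = 0.4155
Accumulation ratio R = 1 / (1 − e^(−kτ)) = 1 / (1 − 0.4155) = 1.711
Steady-state peak = C₀ × R = 25.6 × 1.711 = 43.80 mg/L

43.8 mg/L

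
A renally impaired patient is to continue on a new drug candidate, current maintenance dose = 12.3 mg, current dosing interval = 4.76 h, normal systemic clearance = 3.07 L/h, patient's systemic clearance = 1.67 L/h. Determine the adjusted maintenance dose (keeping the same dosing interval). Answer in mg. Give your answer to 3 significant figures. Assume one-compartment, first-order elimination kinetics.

6.69 mg

To keep the same average steady-state level, dosing rate must scale with clearance.
CL ratio = 1.67 / 3.07 = 0.5440
New dose (same interval) = 12.3 × 0.5440 = 6.691 mg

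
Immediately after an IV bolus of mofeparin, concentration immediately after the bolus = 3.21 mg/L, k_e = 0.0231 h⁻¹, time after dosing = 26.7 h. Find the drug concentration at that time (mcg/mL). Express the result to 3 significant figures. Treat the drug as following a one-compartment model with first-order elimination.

1.73 mcg/mL

C = C₀ · e^(−k·t) = 3.210 × e^(−0.02310 × 26.7)
  = 3.210 × 0.5397 = 1.732 mg/L
(1.732 mg/L = 1.732 mcg/mL)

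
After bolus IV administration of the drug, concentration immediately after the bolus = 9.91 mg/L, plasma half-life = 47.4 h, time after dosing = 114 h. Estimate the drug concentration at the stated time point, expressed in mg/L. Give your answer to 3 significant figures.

k = ln2 / t½ = 0.693147 / 47.4 = 0.01462 h⁻¹
C = C₀ · e^(−k·t) = 9.910 × e^(−0.01462 × 114)
  = 9.910 × 0.1889 = 1.872 mg/L

1.87 mg/L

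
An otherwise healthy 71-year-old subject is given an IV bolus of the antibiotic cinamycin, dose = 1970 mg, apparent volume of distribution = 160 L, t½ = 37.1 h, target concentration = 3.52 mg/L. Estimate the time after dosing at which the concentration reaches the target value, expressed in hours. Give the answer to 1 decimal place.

C₀ = Dose / Vd = 1970 / 160 = 12.31 mg/L
k = ln2 / t½ = 0.693147 / 37.1 = 0.01868 h⁻¹
t = ln(C₀ / C) / k = ln(12.31 / 3.52) / 0.01868
  = ln(3.497) / 0.01868 = 1.252 / 0.01868 = 67.02 h

67.0 h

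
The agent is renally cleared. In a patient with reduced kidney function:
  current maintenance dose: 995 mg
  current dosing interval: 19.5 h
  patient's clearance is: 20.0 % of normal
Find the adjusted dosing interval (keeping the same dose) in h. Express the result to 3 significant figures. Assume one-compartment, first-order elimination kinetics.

97.5 h

To keep the same average steady-state level, dosing rate must scale with clearance.
CL ratio = 20.0 / 100 = 0.2000
New interval (same dose) = 19.5 / 0.2000 = 97.50 h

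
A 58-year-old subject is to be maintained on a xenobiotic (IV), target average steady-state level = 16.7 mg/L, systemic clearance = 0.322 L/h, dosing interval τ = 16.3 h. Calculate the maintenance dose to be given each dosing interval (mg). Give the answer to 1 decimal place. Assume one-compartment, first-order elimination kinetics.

87.7 mg

At steady state, Dose/τ = Css × CL.
Dose = Css × CL × τ = 16.7 × 0.3220 × 16.3 = 87.65 mg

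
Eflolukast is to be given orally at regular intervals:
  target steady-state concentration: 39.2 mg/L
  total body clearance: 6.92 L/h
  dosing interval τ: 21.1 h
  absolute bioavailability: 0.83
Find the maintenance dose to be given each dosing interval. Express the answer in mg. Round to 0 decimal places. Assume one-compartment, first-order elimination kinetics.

At steady state, F × (Dose/τ) = Css × CL.
Dose = Css × CL × τ / F = 39.2 × 6.920 × 21.1 / 0.83 = 6896 mg

6896 mg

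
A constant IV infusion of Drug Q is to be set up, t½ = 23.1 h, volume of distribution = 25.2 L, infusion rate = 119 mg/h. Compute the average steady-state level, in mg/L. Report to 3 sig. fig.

k = ln2 / t½ = 0.693147 / 23.1 = 0.03001 h⁻¹
CL = k × Vd = 0.03001 × 25.2 = 0.7563 L/h
At steady state Css = R₀ / CL = 119 / 0.7563 = 157.3 mg/L

157 mg/L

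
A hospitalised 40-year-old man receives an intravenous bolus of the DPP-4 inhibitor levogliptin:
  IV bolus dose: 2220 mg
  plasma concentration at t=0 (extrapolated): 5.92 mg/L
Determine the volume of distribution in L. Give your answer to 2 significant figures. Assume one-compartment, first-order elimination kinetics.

Vd = Dose / C₀ = 2220 / 5.92 = 375.0 L

380 L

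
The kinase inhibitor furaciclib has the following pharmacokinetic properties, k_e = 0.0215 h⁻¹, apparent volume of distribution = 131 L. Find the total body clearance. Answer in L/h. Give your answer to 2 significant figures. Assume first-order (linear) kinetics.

2.8 L/h

CL = k × Vd = 0.0215 × 131 = 2.817 L/h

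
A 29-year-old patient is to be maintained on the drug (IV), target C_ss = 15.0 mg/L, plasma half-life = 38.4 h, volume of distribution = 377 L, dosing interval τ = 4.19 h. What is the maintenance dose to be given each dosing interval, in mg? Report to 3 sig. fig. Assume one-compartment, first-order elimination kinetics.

428 mg

k = ln2 / t½ = 0.693147 / 38.4 = 0.01805 h⁻¹
CL = k × Vd = 0.01805 × 377 = 6.805 L/h
At steady state, Dose/τ = Css × CL.
Dose = Css × CL × τ = 15.0 × 6.805 × 4.19 = 427.7 mg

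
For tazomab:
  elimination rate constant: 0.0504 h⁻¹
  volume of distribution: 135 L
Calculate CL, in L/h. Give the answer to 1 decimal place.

6.8 L/h

CL = k × Vd = 0.0504 × 135 = 6.804 L/h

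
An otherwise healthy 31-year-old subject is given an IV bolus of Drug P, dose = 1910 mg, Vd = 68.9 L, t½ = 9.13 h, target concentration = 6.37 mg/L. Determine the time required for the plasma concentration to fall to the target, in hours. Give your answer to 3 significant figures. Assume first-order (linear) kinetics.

C₀ = Dose / Vd = 1910 / 68.9 = 27.72 mg/L
k = ln2 / t½ = 0.693147 / 9.13 = 0.07592 h⁻¹
t = ln(C₀ / C) / k = ln(27.72 / 6.37) / 0.07592
  = ln(4.352) / 0.07592 = 1.471 / 0.07592 = 19.38 h

19.4 h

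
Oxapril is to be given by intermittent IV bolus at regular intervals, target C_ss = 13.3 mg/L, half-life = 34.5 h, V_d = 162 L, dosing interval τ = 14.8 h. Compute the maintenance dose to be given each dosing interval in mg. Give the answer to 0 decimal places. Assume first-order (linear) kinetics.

k = ln2 / t½ = 0.693147 / 34.5 = 0.02009 h⁻¹
CL = k × Vd = 0.02009 × 162 = 3.255 L/h
At steady state, Dose/τ = Css × CL.
Dose = Css × CL × τ = 13.3 × 3.255 × 14.8 = 640.7 mg

641 mg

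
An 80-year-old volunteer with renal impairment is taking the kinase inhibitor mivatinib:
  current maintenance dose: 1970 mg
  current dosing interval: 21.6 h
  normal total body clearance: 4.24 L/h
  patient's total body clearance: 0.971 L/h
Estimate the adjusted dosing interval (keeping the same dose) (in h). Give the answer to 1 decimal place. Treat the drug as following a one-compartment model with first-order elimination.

94.3 h

To keep the same average steady-state level, dosing rate must scale with clearance.
CL ratio = 0.971 / 4.24 = 0.2290
New interval (same dose) = 21.6 / 0.2290 = 94.32 h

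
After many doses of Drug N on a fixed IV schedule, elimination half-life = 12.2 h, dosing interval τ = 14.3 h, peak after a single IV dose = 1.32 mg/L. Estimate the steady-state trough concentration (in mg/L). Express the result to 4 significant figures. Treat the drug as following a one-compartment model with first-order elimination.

1.053 mg/L

k = ln2 / t½ = 0.693147 / 12.2 = 0.05682 h⁻¹
e^(−kτ) = e^(−0.05682 × 14.3) = 0.4437
Accumulation ratio R = 1 / (1 − e^(−kτ)) = 1 / (1 − 0.4437) = 1.798
Steady-state trough = C₀ × R × e^(−kτ) = 1.32 × 1.798 × 0.4437 = 1.053 mg/L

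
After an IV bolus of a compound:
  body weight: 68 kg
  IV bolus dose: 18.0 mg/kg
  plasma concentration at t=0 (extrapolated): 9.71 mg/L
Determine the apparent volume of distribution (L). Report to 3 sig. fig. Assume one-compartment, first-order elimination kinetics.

126 L

Dose = 18.0 × 68 = 1224 mg
Vd = Dose / C₀ = 1224 / 9.71 = 126.1 L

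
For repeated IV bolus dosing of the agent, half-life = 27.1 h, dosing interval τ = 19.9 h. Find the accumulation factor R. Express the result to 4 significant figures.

k = ln2 / t½ = 0.693147 / 27.1 = 0.02558 h⁻¹
e^(−kτ) = e^(−0.02558 × 19.9) = 0.6011
Accumulation ratio R = 1 / (1 − e^(−kτ)) = 1 / (1 − 0.6011) = 2.507

2.507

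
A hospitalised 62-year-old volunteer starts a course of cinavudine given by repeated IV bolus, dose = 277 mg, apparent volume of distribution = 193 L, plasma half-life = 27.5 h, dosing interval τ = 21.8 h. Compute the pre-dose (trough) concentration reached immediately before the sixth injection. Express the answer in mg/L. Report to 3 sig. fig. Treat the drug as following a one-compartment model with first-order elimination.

C₀ per dose = Dose / Vd = 277 / 193 = 1.435 mg/L
k = ln2 / t½ = 0.693147 / 27.5 = 0.02521 h⁻¹
Fraction remaining after one interval: r = e^(−kτ) = e^(−0.02521 × 21.8) = 0.5772
Before dose 6, 5 doses have been given (aged 1τ, 2τ, 3τ, 4τ, 5τ).
C_trough = C₀ × (r + r² + … + r^5) = C₀ × r(1−r^5)/(1−r)
        = 1.435 × 0.5772 × (1 − 0.06407) / (1 − 0.5772) = 1.834 mg/L

1.83 mg/L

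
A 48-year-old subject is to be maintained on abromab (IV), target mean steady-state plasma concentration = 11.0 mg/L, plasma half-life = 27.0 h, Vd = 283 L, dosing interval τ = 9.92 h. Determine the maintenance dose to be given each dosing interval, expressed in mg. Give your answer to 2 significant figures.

k = ln2 / t½ = 0.693147 / 27.0 = 0.02567 h⁻¹
CL = k × Vd = 0.02567 × 283 = 7.265 L/h
At steady state, Dose/τ = Css × CL.
Dose = Css × CL × τ = 11.0 × 7.265 × 9.92 = 792.8 mg

790 mg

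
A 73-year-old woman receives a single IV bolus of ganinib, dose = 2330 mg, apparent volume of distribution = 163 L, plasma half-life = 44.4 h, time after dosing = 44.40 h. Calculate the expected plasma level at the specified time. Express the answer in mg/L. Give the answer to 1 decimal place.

C₀ = Dose / Vd = 2330 / 163 = 14.29 mg/L
k = ln2 / t½ = 0.693147 / 44.4 = 0.01561 h⁻¹
t / t½ = 44.40 / 44.4 = 1 half-lives
C = C₀ × (1/2)^1 = 14.29 × 0.5000 = 7.145 mg/L

7.1 mg/L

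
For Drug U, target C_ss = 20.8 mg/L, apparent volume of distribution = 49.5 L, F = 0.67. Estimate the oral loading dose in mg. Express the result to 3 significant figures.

1540 mg

LD = Css × Vd / F = 20.8 × 49.5 / 0.67 = 1537 mg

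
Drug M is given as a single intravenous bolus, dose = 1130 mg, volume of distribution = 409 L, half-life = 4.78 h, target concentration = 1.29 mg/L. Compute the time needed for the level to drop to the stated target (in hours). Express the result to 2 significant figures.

C₀ = Dose / Vd = 1130 / 409 = 2.763 mg/L
k = ln2 / t½ = 0.693147 / 4.78 = 0.1450 h⁻¹
t = ln(C₀ / C) / k = ln(2.763 / 1.29) / 0.1450
  = ln(2.142) / 0.1450 = 0.7617 / 0.1450 = 5.253 h

5.3 h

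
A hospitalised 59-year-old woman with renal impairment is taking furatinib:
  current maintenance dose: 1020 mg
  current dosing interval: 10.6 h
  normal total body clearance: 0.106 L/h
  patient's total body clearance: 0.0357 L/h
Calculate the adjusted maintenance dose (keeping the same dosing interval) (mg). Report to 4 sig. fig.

343.5 mg

To keep the same average steady-state level, dosing rate must scale with clearance.
CL ratio = 0.0357 / 0.106 = 0.3368
New dose (same interval) = 1020 × 0.3368 = 343.5 mg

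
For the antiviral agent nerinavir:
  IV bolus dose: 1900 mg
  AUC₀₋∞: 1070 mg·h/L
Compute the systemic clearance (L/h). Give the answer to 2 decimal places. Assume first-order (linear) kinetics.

1.78 L/h

CL = Dose / AUC = 1900 / 1070 = 1.776 L/h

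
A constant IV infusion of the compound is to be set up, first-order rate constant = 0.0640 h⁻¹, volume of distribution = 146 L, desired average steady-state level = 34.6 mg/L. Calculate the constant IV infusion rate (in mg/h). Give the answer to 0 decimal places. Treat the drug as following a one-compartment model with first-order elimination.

323 mg/h

CL = k × Vd = 0.06400 × 146 = 9.344 L/h
At steady state, infusion rate R₀ = Css × CL = 34.6 × 9.344 = 323.3 mg/h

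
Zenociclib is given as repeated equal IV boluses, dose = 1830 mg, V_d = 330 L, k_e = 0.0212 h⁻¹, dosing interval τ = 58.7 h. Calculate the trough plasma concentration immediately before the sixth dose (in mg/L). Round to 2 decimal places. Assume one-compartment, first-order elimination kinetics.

C₀ per dose = Dose / Vd = 1830 / 330 = 5.545 mg/L
Fraction remaining after one interval: r = e^(−kτ) = e^(−0.02120 × 58.7) = 0.2881
Before dose 6, 5 doses have been given (aged 1τ, 2τ, 3τ, 4τ, 5τ).
C_trough = C₀ × (r + r² + … + r^5) = C₀ × r(1−r^5)/(1−r)
        = 5.545 × 0.2881 × (1 − 0.001985) / (1 − 0.2881) = 2.240 mg/L

2.24 mg/L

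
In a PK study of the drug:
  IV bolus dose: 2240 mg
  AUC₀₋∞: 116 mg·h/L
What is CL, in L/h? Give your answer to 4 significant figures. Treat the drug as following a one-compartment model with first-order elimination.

19.31 L/h

CL = Dose / AUC = 2240 / 116 = 19.31 L/h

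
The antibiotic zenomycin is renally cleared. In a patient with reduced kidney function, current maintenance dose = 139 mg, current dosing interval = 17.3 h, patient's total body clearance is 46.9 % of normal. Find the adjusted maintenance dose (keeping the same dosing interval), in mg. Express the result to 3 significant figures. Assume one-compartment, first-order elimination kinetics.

65.2 mg

To keep the same average steady-state level, dosing rate must scale with clearance.
CL ratio = 46.9 / 100 = 0.4690
New dose (same interval) = 139 × 0.4690 = 65.19 mg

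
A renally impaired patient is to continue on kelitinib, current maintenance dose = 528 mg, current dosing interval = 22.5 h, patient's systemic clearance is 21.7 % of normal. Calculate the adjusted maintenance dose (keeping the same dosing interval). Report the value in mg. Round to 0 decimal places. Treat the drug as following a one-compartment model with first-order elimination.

115 mg

To keep the same average steady-state level, dosing rate must scale with clearance.
CL ratio = 21.7 / 100 = 0.2170
New dose (same interval) = 528 × 0.2170 = 114.6 mg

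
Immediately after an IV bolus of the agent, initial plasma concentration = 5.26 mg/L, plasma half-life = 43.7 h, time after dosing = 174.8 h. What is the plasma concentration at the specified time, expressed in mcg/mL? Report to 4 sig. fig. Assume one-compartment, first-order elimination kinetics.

k = ln2 / t½ = 0.693147 / 43.7 = 0.01586 h⁻¹
t / t½ = 174.8 / 43.7 = 4 half-lives
C = C₀ × (1/2)^4 = 5.260 × 0.06250 = 0.3288 mg/L
(0.3288 mg/L = 0.3288 mcg/mL)

0.3288 mcg/mL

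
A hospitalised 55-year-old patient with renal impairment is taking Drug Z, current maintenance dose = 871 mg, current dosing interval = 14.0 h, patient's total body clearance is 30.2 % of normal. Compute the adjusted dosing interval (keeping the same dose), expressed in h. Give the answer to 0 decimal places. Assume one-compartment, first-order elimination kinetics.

46 h

To keep the same average steady-state level, dosing rate must scale with clearance.
CL ratio = 30.2 / 100 = 0.3020
New interval (same dose) = 14.0 / 0.3020 = 46.36 h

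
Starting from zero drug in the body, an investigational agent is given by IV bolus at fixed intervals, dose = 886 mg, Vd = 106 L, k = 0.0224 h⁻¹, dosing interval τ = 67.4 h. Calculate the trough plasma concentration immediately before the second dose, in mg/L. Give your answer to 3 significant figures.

1.85 mg/L

C₀ per dose = Dose / Vd = 886 / 106 = 8.358 mg/L
Fraction remaining after one interval: r = e^(−kτ) = e^(−0.02240 × 67.4) = 0.2210
Before dose 2, 1 dose has been given (aged 1τ).
C_trough = C₀ × r = 8.358 × 0.2210 = 1.847 mg/L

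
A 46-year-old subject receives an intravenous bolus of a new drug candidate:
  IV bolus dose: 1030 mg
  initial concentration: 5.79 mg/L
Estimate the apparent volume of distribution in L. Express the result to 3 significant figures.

Vd = Dose / C₀ = 1030 / 5.79 = 177.9 L

178 L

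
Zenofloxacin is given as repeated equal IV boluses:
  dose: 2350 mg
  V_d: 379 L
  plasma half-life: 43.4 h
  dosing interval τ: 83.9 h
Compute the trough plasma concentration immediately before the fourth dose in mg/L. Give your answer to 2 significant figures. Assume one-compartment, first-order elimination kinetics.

2.2 mg/L

C₀ per dose = Dose / Vd = 2350 / 379 = 6.201 mg/L
k = ln2 / t½ = 0.693147 / 43.4 = 0.01597 h⁻¹
Fraction remaining after one interval: r = e^(−kτ) = e^(−0.01597 × 83.9) = 0.2619
Before dose 4, 3 doses have been given (aged 1τ, 2τ, 3τ).
C_trough = C₀ × (r + r² + … + r^3) = C₀ × r(1−r^3)/(1−r)
        = 6.201 × 0.2619 × (1 − 0.01796) / (1 − 0.2619) = 2.161 mg/L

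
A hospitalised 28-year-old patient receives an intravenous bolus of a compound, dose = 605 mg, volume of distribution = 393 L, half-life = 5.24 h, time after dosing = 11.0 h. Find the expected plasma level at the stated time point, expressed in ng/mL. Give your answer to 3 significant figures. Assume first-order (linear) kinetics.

359 ng/mL

C₀ = Dose / Vd = 605.0 / 393 = 1.539 mg/L
k = ln2 / t½ = 0.693147 / 5.24 = 0.1323 h⁻¹
C = C₀ · e^(−k·t) = 1.539 × e^(−0.1323 × 11.0)
  = 1.539 × 0.2333 = 0.3590 mg/L
Convert: 0.3590 mg/L × 1000 = 359.0 ng/mL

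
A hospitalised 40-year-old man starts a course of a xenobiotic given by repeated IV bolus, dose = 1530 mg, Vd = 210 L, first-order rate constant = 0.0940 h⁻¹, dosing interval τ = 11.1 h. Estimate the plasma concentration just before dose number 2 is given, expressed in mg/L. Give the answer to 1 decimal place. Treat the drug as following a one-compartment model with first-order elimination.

2.6 mg/L

C₀ per dose = Dose / Vd = 1530 / 210 = 7.286 mg/L
Fraction remaining after one interval: r = e^(−kτ) = e^(−0.09400 × 11.1) = 0.3523
Before dose 2, 1 dose has been given (aged 1τ).
C_trough = C₀ × r = 7.286 × 0.3523 = 2.567 mg/L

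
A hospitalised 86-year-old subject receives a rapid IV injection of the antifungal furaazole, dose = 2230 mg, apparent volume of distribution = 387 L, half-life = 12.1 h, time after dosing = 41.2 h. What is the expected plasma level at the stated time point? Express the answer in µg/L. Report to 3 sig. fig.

C₀ = Dose / Vd = 2230 / 387 = 5.762 mg/L
k = ln2 / t½ = 0.693147 / 12.1 = 0.05728 h⁻¹
C = C₀ · e^(−k·t) = 5.762 × e^(−0.05728 × 41.2)
  = 5.762 × 0.09443 = 0.5441 mg/L
Convert: 0.5441 mg/L × 1000 = 544.1 µg/L

544 µg/L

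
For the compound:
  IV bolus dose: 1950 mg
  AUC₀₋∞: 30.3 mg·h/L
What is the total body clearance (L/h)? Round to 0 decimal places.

64 L/h

CL = Dose / AUC = 1950 / 30.3 = 64.36 L/h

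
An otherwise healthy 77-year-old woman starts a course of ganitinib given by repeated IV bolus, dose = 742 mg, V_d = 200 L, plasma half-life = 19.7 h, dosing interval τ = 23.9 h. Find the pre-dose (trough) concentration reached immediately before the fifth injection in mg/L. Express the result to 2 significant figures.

C₀ per dose = Dose / Vd = 742 / 200 = 3.710 mg/L
k = ln2 / t½ = 0.693147 / 19.7 = 0.03519 h⁻¹
Fraction remaining after one interval: r = e^(−kτ) = e^(−0.03519 × 23.9) = 0.4313
Before dose 5, 4 doses have been given (aged 1τ, 2τ, 3τ, 4τ).
C_trough = C₀ × (r + r² + … + r^4) = C₀ × r(1−r^4)/(1−r)
        = 3.710 × 0.4313 × (1 − 0.03460) / (1 − 0.4313) = 2.716 mg/L

2.7 mg/L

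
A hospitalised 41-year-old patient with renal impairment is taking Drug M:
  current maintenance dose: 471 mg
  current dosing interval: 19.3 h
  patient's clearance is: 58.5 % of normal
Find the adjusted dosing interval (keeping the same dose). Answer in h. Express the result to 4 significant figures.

32.99 h

To keep the same average steady-state level, dosing rate must scale with clearance.
CL ratio = 58.5 / 100 = 0.5850
New interval (same dose) = 19.3 / 0.5850 = 32.99 h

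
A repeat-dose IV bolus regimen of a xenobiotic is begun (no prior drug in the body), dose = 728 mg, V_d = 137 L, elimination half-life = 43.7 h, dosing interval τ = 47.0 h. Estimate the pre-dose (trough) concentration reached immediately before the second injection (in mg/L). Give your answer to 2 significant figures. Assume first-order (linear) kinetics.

2.5 mg/L

C₀ per dose = Dose / Vd = 728 / 137 = 5.314 mg/L
k = ln2 / t½ = 0.693147 / 43.7 = 0.01586 h⁻¹
Fraction remaining after one interval: r = e^(−kτ) = e^(−0.01586 × 47.0) = 0.4745
Before dose 2, 1 dose has been given (aged 1τ).
C_trough = C₀ × r = 5.314 × 0.4745 = 2.521 mg/L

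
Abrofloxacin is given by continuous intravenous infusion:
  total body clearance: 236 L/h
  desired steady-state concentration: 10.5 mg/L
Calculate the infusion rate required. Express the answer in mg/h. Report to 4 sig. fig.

At steady state, infusion rate R₀ = Css × CL = 10.5 × 236.0 = 2478 mg/h

2478 mg/h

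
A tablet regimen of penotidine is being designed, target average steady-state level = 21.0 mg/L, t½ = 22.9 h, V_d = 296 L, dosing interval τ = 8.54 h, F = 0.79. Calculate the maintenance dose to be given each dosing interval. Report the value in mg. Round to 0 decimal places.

k = ln2 / t½ = 0.693147 / 22.9 = 0.03027 h⁻¹
CL = k × Vd = 0.03027 × 296 = 8.960 L/h
At steady state, F × (Dose/τ) = Css × CL.
Dose = Css × CL × τ / F = 21.0 × 8.960 × 8.54 / 0.79 = 2034 mg

2034 mg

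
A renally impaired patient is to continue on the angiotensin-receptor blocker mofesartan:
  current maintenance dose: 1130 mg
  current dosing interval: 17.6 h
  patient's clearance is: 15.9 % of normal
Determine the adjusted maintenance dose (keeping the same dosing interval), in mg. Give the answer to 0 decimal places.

180 mg

To keep the same average steady-state level, dosing rate must scale with clearance.
CL ratio = 15.9 / 100 = 0.1590
New dose (same interval) = 1130 × 0.1590 = 179.7 mg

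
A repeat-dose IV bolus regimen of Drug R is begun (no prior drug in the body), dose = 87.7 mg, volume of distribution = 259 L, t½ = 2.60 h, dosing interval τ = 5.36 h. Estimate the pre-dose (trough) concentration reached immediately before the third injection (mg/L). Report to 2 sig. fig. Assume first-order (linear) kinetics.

C₀ per dose = Dose / Vd = 87.7 / 259 = 0.3386 mg/L
k = ln2 / t½ = 0.693147 / 2.60 = 0.2666 h⁻¹
Fraction remaining after one interval: r = e^(−kτ) = e^(−0.2666 × 5.36) = 0.2396
Before dose 3, 2 doses have been given (aged 1τ, 2τ).
C_trough = C₀ × (r + r²) = 0.3386 × (0.2396 + 0.05741) = 0.1006 mg/L

0.10 mg/L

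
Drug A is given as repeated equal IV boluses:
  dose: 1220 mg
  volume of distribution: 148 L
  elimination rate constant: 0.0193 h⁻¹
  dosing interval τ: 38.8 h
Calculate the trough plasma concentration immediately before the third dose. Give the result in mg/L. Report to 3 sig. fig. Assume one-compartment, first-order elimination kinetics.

5.74 mg/L

C₀ per dose = Dose / Vd = 1220 / 148 = 8.243 mg/L
Fraction remaining after one interval: r = e^(−kτ) = e^(−0.01930 × 38.8) = 0.4729
Before dose 3, 2 doses have been given (aged 1τ, 2τ).
C_trough = C₀ × (r + r²) = 8.243 × (0.4729 + 0.2236) = 5.741 mg/L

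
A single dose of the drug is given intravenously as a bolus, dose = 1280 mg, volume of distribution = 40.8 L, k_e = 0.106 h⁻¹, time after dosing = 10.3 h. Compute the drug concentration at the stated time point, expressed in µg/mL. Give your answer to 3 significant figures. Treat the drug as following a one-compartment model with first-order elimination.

C₀ = Dose / Vd = 1280 / 40.8 = 31.37 mg/L
C = C₀ · e^(−k·t) = 31.37 × e^(−0.1060 × 10.3)
  = 31.37 × 0.3356 = 10.53 mg/L
(10.53 mg/L = 10.53 µg/mL)

10.5 µg/mL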